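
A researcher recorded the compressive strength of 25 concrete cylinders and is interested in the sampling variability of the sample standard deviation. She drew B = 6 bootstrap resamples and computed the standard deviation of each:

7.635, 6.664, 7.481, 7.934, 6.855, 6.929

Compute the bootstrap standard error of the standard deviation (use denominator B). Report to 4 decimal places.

Bootstrap SE is the standard deviation of the 6 replicate standard deviations.
Mean of replicates: (7.635 + 6.664 + 7.481 + 7.934 + 6.855 + 6.929) / 6 = 43.49800 / 6 = 7.24967
Sum of squared deviations: (+0.38533)² + (−0.58567)² + (+0.23133)² + (+0.68433)² + (−0.39467)² + (−0.32067)² = 1.27190
Variance = 1.27190 / 6 = 0.21198
SE* = √0.21198

SE* = 0.4604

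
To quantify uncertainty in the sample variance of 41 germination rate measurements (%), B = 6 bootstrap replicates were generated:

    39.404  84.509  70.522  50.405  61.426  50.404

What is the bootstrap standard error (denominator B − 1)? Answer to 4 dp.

SE* = 16.2477

Bootstrap SE is the standard deviation of the 6 replicate variances.
Mean of replicates: (39.404 + 84.509 + 70.522 + 50.405 + 61.426 + 50.404) / 6 = 356.67000 / 6 = 59.44500
Sum of squared deviations: (−20.04100)² + (+25.06400)² + (+11.07700)² + (−9.04000)² + (+1.98100)² + (−9.04100)² = 1319.93135
Variance = 1319.93135 / 5 = 263.98627
SE* = √263.98627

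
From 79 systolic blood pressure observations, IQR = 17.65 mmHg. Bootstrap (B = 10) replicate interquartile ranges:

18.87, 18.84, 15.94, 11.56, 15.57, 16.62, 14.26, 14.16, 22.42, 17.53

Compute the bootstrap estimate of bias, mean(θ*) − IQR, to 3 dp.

mean(θ*) = (18.87 + 18.84 + 15.94 + 11.56 + 15.57 + 16.62 + 14.26 + 14.16 + 22.42 + 17.53) / 10 = 16.5770
bias = 16.5770 − 17.65

bias = −1.073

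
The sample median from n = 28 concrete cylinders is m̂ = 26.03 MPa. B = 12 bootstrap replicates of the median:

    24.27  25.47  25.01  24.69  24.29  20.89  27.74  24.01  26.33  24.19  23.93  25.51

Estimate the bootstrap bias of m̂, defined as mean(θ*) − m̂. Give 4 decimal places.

mean(θ*) = (24.27 + 25.47 + 25.01 + 24.69 + 24.29 + 20.89 + 27.74 + 24.01 + 26.33 + 24.19 + 23.93 + 25.51) / 12 = 24.69417
bias = 24.69417 − 26.03

bias = −1.3358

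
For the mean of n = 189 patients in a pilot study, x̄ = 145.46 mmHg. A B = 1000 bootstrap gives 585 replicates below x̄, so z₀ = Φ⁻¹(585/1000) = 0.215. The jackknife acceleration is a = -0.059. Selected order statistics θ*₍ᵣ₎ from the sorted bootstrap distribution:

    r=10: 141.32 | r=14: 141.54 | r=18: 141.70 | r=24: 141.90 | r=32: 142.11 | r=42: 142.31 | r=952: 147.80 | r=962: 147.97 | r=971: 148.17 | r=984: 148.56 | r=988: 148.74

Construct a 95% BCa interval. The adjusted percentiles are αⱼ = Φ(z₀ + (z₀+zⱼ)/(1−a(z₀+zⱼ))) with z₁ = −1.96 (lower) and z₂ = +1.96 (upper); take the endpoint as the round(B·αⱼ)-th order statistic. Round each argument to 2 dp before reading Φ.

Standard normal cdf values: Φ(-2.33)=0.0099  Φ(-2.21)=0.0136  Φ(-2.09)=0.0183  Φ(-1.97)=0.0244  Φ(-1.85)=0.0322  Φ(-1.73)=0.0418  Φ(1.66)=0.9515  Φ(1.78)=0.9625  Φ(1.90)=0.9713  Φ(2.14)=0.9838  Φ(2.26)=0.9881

(142.31, 148.56)

Lower: z₀ + z₁ = 0.215 + (-1.960) = -1.745; 1 − a(z₀+z₁) = 1 − (-0.059)(-1.745) = 0.8970; argument = 0.215 + (-1.745)/0.8970 = -1.7303 → -1.73.
α₁ = Φ(-1.73) = 0.0418; rank = round(1000 × 0.0418) = 42; θ*₍42₎ = 142.31.
Upper: z₀ + z₂ = 2.175; 1 − a(z₀+z₂) = 1.1283; argument = 2.1426 → 2.14; α₂ = 0.9838; rank = 984; θ*₍984₎ = 148.56.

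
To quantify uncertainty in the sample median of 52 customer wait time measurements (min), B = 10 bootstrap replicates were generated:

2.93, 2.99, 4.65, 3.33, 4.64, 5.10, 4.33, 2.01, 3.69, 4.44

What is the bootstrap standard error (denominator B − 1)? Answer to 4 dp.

SE* = 0.9808

Bootstrap SE is the standard deviation of the 10 replicate medians.
Mean of replicates: (2.93 + 2.99 + 4.65 + 3.33 + 4.64 + 5.10 + 4.33 + 2.01 + 3.69 + 4.44) / 10 = 38.11000 / 10 = 3.81100
Sum of squared deviations: (−0.88100)² + (−0.82100)² + (+0.83900)² + (−0.48100)² + (+0.82900)² + (+1.28900)² + (+0.51900)² + (−1.80100)² + (−0.12100)² + (+0.62900)² = 8.65749
Variance = 8.65749 / 9 = 0.96194
SE* = √0.96194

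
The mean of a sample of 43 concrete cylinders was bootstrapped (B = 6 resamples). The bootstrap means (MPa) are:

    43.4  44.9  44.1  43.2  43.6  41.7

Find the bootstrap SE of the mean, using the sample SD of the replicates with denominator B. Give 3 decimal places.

Bootstrap SE is the standard deviation of the 6 replicate means.
Mean of replicates: (43.4 + 44.9 + 44.1 + 43.2 + 43.6 + 41.7) / 6 = 260.9000 / 6 = 43.4833
Sum of squared deviations: (−0.0833)² + (+1.4167)² + (+0.6167)² + (−0.2833)² + (+0.1167)² + (−1.7833)² = 5.6683
Variance = 5.6683 / 6 = 0.9447
SE* = √0.9447

SE* = 0.972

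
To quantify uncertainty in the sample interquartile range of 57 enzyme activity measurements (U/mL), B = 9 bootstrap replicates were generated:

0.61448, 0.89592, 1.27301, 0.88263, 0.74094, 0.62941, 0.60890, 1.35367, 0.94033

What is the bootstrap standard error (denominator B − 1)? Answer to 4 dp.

SE* = 0.2759

Bootstrap SE is the standard deviation of the 9 replicate interquartile ranges.
Mean of replicates: (0.61448 + 0.89592 + 1.27301 + 0.88263 + 0.74094 + 0.62941 + 0.60890 + 1.35367 + 0.94033) / 9 = 7.939290 / 9 = 0.882143
Sum of squared deviations: (−0.267663)² + (+0.013777)² + (+0.390867)² + (+0.000487)² + (−0.141203)² + (−0.252733)² + (−0.273243)² + (+0.471527)² + (+0.058187)² = 0.608808
Variance = 0.608808 / 8 = 0.076101
SE* = √0.076101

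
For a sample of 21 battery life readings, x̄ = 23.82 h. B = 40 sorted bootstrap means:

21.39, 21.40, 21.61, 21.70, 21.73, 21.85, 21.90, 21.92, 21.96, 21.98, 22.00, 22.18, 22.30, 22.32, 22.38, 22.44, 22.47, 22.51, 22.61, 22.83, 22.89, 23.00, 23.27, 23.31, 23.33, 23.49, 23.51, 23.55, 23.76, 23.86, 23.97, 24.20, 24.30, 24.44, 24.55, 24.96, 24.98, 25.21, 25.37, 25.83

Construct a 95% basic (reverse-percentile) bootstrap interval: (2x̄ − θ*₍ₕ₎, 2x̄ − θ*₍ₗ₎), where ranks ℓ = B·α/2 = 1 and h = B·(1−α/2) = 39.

(22.27, 26.25)

Percentile endpoints at ranks 1 and 39: θ*₍1₎ = 21.39, θ*₍39₎ = 25.37.
Basic interval reflects these around x̄:
  lower = 2 × 23.82 − 25.37 = 22.27
  upper = 2 × 23.82 − 21.39 = 26.25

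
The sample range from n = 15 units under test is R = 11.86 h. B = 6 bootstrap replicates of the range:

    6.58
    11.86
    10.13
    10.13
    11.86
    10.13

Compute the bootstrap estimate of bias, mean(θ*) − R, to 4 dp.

mean(θ*) = (6.58 + 11.86 + 10.13 + 10.13 + 11.86 + 10.13) / 6 = 10.11500
bias = 10.11500 − 11.86

bias = −1.7450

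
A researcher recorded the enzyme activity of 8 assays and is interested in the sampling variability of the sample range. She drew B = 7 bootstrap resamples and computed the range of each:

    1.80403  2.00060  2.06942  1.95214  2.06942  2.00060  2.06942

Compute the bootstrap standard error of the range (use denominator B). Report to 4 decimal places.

SE* = 0.0886

Bootstrap SE is the standard deviation of the 7 replicate ranges.
Mean of replicates: (1.80403 + 2.00060 + 2.06942 + 1.95214 + 2.06942 + 2.00060 + 2.06942) / 7 = 13.965630 / 7 = 1.995090
Sum of squared deviations: (−0.191060)² + (+0.005510)² + (+0.074330)² + (−0.042950)² + (+0.074330)² + (+0.005510)² + (+0.074330)² = 0.054984
Variance = 0.054984 / 7 = 0.007855
SE* = √0.007855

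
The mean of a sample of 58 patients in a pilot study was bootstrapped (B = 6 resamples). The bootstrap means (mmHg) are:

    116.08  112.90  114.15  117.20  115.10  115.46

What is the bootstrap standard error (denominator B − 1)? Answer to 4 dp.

SE* = 1.4986

Bootstrap SE is the standard deviation of the 6 replicate means.
Mean of replicates: (116.08 + 112.90 + 114.15 + 117.20 + 115.10 + 115.46) / 6 = 690.89000 / 6 = 115.14833
Sum of squared deviations: (+0.93167)² + (−2.24833)² + (−0.99833)² + (+2.05167)² + (−0.04833)² + (+0.31167)² = 11.22848
Variance = 11.22848 / 5 = 2.24570
SE* = √2.24570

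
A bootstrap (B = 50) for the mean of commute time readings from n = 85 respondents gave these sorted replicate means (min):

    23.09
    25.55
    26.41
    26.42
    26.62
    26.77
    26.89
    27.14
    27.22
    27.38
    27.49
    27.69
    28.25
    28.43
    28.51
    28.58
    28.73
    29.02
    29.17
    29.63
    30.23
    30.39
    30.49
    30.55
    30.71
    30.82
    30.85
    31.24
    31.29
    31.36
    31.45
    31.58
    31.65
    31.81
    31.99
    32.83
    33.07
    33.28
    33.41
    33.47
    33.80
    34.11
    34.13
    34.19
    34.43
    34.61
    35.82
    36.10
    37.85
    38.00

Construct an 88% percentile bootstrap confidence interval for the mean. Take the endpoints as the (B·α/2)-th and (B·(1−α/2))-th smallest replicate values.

α = 0.12; lower rank = 50 × 0.060 = 3; upper rank = 50 × 0.940 = 47.
The 3rd smallest replicate is 26.41; the 47th is 35.82.

(26.41, 35.82)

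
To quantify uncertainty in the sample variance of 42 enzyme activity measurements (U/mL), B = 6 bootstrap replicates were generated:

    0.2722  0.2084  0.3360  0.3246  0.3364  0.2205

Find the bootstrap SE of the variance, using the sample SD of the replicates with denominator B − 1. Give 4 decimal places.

Bootstrap SE is the standard deviation of the 6 replicate variances.
Mean of replicates: (0.2722 + 0.2084 + 0.3360 + 0.3246 + 0.3364 + 0.2205) / 6 = 1.69810 / 6 = 0.28302
Sum of squared deviations: (−0.01082)² + (−0.07462)² + (+0.05298)² + (+0.04158)² + (+0.05338)² + (−0.06252)² = 0.01698
Variance = 0.01698 / 5 = 0.00340
SE* = √0.00340

SE* = 0.0583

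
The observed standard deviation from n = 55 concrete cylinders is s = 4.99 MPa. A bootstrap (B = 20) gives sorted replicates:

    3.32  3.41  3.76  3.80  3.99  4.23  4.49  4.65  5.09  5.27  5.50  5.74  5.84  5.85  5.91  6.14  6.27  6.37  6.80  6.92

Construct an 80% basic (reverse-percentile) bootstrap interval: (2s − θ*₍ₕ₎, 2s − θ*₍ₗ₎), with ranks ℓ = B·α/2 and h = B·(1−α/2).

Percentile endpoints at ranks 2 and 18: θ*₍2₎ = 3.41, θ*₍18₎ = 6.37.
Basic interval reflects these around s:
  lower = 2 × 4.99 − 6.37 = 3.61
  upper = 2 × 4.99 − 3.41 = 6.57

(3.61, 6.57)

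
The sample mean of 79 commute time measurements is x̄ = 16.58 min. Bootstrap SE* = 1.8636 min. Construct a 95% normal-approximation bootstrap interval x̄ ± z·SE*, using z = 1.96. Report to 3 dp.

(12.927, 20.233)

Margin = 1.96 × 1.8636 = 3.6527
Interval: 16.58 ± 3.6527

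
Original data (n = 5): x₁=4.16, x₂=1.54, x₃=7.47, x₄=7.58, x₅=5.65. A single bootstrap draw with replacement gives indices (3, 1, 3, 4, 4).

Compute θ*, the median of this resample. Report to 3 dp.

Resample values: 7.47, 4.16, 7.47, 7.58, 7.58.
Sorted: 4.16, 7.47, 7.47, 7.58, 7.58
Median = middle value = 7.470

θ* = 7.470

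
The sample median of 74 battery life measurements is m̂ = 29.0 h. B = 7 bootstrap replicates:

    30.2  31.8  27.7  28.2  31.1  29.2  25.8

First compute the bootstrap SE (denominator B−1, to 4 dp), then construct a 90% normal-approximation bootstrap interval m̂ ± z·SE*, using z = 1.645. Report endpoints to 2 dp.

Mean of replicates = 29.1429; sum of squared deviations = 26.1571; SE* = √(26.1571/6) = 2.0879
Margin = 1.645 × 2.0879 = 3.435
Interval: 29.0 ± 3.435

(25.57, 32.43)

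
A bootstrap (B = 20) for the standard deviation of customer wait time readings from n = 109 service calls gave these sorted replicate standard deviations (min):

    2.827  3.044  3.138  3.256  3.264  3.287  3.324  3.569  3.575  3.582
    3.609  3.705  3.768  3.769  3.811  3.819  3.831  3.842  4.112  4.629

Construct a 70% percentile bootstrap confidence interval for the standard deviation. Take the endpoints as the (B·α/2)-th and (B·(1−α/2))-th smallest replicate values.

α = 0.30; lower rank = 20 × 0.150 = 3; upper rank = 20 × 0.850 = 17.
The 3rd smallest replicate is 3.138; the 17th is 3.831.

(3.138, 3.831)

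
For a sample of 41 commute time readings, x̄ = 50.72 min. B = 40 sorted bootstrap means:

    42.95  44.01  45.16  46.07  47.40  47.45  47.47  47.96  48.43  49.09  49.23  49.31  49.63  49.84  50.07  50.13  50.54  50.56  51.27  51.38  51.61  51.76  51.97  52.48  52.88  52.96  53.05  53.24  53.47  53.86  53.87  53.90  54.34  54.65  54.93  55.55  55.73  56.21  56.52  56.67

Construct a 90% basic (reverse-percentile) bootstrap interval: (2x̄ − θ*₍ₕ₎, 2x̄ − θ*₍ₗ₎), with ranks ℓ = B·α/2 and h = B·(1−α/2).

Percentile endpoints at ranks 2 and 38: θ*₍2₎ = 44.01, θ*₍38₎ = 56.21.
Basic interval reflects these around x̄:
  lower = 2 × 50.72 − 56.21 = 45.23
  upper = 2 × 50.72 − 44.01 = 57.43

(45.23, 57.43)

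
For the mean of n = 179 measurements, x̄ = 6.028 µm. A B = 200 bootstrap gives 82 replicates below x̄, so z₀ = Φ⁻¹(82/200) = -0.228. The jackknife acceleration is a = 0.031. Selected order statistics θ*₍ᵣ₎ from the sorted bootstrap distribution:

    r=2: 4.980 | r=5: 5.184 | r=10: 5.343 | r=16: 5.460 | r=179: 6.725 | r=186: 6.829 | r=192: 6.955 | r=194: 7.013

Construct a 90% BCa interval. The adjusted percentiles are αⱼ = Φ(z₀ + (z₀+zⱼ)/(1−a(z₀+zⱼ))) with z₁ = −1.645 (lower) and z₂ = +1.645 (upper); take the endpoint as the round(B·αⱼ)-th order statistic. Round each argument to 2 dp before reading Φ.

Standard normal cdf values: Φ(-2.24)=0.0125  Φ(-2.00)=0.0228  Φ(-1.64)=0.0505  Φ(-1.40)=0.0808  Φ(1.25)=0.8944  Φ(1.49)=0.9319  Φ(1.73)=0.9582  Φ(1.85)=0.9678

(5.184, 6.725)

Lower: z₀ + z₁ = -0.228 + (-1.645) = -1.873; 1 − a(z₀+z₁) = 1 − (0.031)(-1.873) = 1.0581; argument = -0.228 + (-1.873)/1.0581 = -1.9982 → -2.00.
α₁ = Φ(-2.00) = 0.0228; rank = round(200 × 0.0228) = 5; θ*₍5₎ = 5.184.
Upper: z₀ + z₂ = 1.417; 1 − a(z₀+z₂) = 0.9561; argument = 1.2541 → 1.25; α₂ = 0.8944; rank = 179; θ*₍179₎ = 6.725.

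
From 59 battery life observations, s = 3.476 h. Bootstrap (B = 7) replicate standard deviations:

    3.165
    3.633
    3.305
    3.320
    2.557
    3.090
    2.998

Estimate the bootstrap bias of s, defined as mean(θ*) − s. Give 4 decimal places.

bias = −0.3234

mean(θ*) = (3.165 + 3.633 + 3.305 + 3.320 + 2.557 + 3.090 + 2.998) / 7 = 3.15257
bias = 3.15257 − 3.476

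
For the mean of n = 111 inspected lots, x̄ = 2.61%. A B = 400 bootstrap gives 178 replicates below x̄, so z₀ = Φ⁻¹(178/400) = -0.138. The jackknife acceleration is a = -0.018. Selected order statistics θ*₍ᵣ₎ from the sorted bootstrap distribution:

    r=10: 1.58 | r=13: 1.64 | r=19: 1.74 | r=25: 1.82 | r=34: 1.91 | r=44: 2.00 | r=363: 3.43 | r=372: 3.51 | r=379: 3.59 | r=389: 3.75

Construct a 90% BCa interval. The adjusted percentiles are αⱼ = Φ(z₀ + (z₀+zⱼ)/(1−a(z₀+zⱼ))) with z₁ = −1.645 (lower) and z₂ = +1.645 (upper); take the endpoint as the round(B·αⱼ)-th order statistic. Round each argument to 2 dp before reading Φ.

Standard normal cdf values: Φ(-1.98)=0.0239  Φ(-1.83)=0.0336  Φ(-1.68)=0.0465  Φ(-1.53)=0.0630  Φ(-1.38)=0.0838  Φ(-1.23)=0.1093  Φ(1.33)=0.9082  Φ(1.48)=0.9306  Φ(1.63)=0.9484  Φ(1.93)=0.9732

Lower: z₀ + z₁ = -0.138 + (-1.645) = -1.783; 1 − a(z₀+z₁) = 1 − (-0.018)(-1.783) = 0.9679; argument = -0.138 + (-1.783)/0.9679 = -1.9801 → -1.98.
α₁ = Φ(-1.98) = 0.0239; rank = round(400 × 0.0239) = 10; θ*₍10₎ = 1.58.
Upper: z₀ + z₂ = 1.507; 1 − a(z₀+z₂) = 1.0271; argument = 1.3292 → 1.33; α₂ = 0.9082; rank = 363; θ*₍363₎ = 3.43.

(1.58, 3.43)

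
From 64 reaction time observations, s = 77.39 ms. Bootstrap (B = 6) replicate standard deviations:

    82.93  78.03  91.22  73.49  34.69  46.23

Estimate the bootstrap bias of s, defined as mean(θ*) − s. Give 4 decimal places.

bias = −9.6250

mean(θ*) = (82.93 + 78.03 + 91.22 + 73.49 + 34.69 + 46.23) / 6 = 67.76500
bias = 67.76500 − 77.39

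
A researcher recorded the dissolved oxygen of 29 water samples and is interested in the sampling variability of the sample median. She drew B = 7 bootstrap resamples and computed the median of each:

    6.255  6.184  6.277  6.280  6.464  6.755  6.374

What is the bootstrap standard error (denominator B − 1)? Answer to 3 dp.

Bootstrap SE is the standard deviation of the 7 replicate medians.
Mean of replicates: (6.255 + 6.184 + 6.277 + 6.280 + 6.464 + 6.755 + 6.374) / 7 = 44.5890 / 7 = 6.3699
Sum of squared deviations: (−0.1149)² + (−0.1859)² + (−0.0929)² + (−0.0899)² + (+0.0941)² + (+0.3851)² + (+0.0041)² = 0.2216
Variance = 0.2216 / 6 = 0.0369
SE* = √0.0369

SE* = 0.192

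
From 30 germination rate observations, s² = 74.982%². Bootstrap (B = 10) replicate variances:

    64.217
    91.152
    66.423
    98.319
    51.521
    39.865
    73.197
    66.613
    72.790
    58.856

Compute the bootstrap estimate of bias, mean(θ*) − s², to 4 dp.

mean(θ*) = (64.217 + 91.152 + 66.423 + 98.319 + 51.521 + 39.865 + 73.197 + 66.613 + 72.790 + 58.856) / 10 = 68.29530
bias = 68.29530 − 74.982

bias = −6.6867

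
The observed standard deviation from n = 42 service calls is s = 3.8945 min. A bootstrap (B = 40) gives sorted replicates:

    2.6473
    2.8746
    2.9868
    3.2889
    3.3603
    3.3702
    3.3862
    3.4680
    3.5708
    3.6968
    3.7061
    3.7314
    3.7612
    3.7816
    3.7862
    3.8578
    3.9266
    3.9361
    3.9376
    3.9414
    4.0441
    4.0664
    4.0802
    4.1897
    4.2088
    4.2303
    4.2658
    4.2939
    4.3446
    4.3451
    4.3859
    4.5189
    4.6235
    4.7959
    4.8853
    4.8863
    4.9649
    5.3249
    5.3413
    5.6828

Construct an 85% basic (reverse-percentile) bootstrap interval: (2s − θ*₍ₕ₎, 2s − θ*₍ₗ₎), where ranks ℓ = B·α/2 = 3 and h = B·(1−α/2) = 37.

Percentile endpoints at ranks 3 and 37: θ*₍3₎ = 2.9868, θ*₍37₎ = 4.9649.
Basic interval reflects these around s:
  lower = 2 × 3.8945 − 4.9649 = 2.8241
  upper = 2 × 3.8945 − 2.9868 = 4.8022

(2.8241, 4.8022)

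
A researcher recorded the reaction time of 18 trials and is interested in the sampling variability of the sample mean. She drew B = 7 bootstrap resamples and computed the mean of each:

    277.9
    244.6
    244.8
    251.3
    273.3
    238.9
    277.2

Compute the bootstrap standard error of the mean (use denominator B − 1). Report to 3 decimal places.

Bootstrap SE is the standard deviation of the 7 replicate means.
Mean of replicates: (277.9 + 244.6 + 244.8 + 251.3 + 273.3 + 238.9 + 277.2) / 7 = 1808.0000 / 7 = 258.2857
Sum of squared deviations: (+19.6143)² + (−13.6857)² + (−13.4857)² + (−6.9857)² + (+15.0143)² + (−19.3857)² + (+18.9143)² = 1761.6686
Variance = 1761.6686 / 6 = 293.6114
SE* = √293.6114

SE* = 17.135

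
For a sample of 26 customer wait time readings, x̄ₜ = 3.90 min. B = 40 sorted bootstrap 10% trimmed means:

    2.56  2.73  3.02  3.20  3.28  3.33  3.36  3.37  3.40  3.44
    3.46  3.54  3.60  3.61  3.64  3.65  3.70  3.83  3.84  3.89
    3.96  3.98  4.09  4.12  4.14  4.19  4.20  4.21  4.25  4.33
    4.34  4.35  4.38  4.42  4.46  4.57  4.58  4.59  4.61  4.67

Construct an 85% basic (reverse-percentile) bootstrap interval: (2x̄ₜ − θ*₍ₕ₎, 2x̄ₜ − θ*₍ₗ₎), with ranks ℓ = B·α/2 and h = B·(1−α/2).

(3.22, 4.78)

Percentile endpoints at ranks 3 and 37: θ*₍3₎ = 3.02, θ*₍37₎ = 4.58.
Basic interval reflects these around x̄ₜ:
  lower = 2 × 3.90 − 4.58 = 3.22
  upper = 2 × 3.90 − 3.02 = 4.78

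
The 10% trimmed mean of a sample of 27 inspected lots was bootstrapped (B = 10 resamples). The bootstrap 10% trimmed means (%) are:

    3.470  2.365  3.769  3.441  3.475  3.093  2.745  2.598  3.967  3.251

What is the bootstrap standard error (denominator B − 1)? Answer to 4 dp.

SE* = 0.5160

Bootstrap SE is the standard deviation of the 10 replicate 10% trimmed means.
Mean of replicates: (3.470 + 2.365 + 3.769 + 3.441 + 3.475 + 3.093 + 2.745 + 2.598 + 3.967 + 3.251) / 10 = 32.17400 / 10 = 3.21740
Sum of squared deviations: (+0.25260)² + (−0.85240)² + (+0.55160)² + (+0.22360)² + (+0.25760)² + (−0.12440)² + (−0.47240)² + (−0.61940)² + (+0.74960)² + (+0.03360)² = 2.39633
Variance = 2.39633 / 9 = 0.26626
SE* = √0.26626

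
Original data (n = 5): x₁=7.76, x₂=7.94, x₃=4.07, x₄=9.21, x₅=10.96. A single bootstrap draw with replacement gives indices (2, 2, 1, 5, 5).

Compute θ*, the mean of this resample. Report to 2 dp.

Resample values: 7.94, 7.94, 7.76, 10.96, 10.96.
Mean = (7.94 + 7.94 + 7.76 + 10.96 + 10.96) / 5 = 45.560 / 5 = 9.11

θ* = 9.11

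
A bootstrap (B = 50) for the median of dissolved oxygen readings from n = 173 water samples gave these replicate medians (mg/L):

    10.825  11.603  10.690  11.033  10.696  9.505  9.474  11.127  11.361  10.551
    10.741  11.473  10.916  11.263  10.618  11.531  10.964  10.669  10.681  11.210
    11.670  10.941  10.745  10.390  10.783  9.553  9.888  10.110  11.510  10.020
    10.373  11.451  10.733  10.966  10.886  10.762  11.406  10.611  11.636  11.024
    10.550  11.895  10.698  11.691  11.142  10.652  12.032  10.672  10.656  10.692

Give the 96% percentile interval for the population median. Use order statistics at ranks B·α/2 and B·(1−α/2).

Sorted replicates: 9.474, 9.505, 9.553, 9.888, 10.020, 10.110, 10.373, 10.390, 10.550, 10.551, 10.611, 10.618, 10.652, 10.656, 10.669, 10.672, 10.681, 10.690, 10.692, 10.696, 10.698, 10.733, 10.741, 10.745, 10.762, 10.783, 10.825, 10.886, 10.916, 10.941, 10.964, 10.966, 11.024, 11.033, 11.127, 11.142, 11.210, 11.263, 11.361, 11.406, 11.451, 11.473, 11.510, 11.531, 11.603, 11.636, 11.670, 11.691, 11.895, 12.032
α = 0.04; lower rank = 50 × 0.020 = 1; upper rank = 50 × 0.980 = 49.
The 1st smallest replicate is 9.474; the 49th is 11.895.

(9.474, 11.895)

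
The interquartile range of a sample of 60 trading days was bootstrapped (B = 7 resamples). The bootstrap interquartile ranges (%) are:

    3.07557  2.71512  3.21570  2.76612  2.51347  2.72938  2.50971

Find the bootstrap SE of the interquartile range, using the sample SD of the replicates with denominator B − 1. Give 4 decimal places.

Bootstrap SE is the standard deviation of the 7 replicate interquartile ranges.
Mean of replicates: (3.07557 + 2.71512 + 3.21570 + 2.76612 + 2.51347 + 2.72938 + 2.50971) / 7 = 19.525070 / 7 = 2.789296
Sum of squared deviations: (+0.286274)² + (−0.074176)² + (+0.426404)² + (−0.023176)² + (−0.275826)² + (−0.059916)² + (−0.279586)² = 0.427651
Variance = 0.427651 / 6 = 0.071275
SE* = √0.071275

SE* = 0.2670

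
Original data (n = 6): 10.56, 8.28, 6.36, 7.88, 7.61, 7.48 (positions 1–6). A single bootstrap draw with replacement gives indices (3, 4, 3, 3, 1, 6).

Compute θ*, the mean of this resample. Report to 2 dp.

θ* = 7.50

Resample values: 6.36, 7.88, 6.36, 6.36, 10.56, 7.48.
Mean = (6.36 + 7.88 + 6.36 + 6.36 + 10.56 + 7.48) / 6 = 45.000 / 6 = 7.50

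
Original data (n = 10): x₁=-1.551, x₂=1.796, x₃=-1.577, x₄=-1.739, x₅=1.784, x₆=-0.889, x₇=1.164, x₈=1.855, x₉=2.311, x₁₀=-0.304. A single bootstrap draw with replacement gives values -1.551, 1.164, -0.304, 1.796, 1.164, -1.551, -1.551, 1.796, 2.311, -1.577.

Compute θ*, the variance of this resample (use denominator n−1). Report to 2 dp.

θ* = 2.67

Mean = 0.1697; sum of squared deviations = 24.0099
s² = 24.0099 / 9 = 2.6678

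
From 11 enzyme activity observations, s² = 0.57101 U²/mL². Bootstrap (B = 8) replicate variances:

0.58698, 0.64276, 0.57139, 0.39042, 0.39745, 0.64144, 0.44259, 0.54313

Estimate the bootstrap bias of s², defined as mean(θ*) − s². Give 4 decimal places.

bias = −0.0440

mean(θ*) = (0.58698 + 0.64276 + 0.57139 + 0.39042 + 0.39745 + 0.64144 + 0.44259 + 0.54313) / 8 = 0.52702
bias = 0.52702 − 0.57101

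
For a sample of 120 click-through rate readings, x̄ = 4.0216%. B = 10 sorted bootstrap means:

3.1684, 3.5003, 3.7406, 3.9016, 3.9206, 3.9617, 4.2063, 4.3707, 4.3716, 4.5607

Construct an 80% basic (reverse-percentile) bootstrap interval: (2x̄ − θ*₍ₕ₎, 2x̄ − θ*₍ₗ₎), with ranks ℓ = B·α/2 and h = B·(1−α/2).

(3.6716, 4.8748)

Percentile endpoints at ranks 1 and 9: θ*₍1₎ = 3.1684, θ*₍9₎ = 4.3716.
Basic interval reflects these around x̄:
  lower = 2 × 4.0216 − 4.3716 = 3.6716
  upper = 2 × 4.0216 − 3.1684 = 4.8748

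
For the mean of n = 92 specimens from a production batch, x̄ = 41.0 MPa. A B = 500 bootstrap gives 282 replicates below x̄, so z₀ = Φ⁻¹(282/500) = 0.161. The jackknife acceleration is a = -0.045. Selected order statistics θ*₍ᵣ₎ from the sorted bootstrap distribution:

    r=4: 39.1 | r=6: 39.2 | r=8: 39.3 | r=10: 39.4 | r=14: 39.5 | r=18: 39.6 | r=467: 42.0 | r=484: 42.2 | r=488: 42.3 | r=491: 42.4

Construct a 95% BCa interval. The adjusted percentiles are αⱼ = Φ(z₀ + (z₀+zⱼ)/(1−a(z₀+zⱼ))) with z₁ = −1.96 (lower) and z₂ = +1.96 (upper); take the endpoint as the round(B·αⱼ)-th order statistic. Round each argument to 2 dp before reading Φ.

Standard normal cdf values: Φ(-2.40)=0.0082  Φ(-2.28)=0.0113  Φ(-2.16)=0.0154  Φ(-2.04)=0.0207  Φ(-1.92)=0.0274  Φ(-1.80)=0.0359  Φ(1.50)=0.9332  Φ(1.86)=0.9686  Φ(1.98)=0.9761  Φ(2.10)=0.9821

(39.6, 42.4)

Lower: z₀ + z₁ = 0.161 + (-1.960) = -1.799; 1 − a(z₀+z₁) = 1 − (-0.045)(-1.799) = 0.9190; argument = 0.161 + (-1.799)/0.9190 = -1.7965 → -1.80.
α₁ = Φ(-1.80) = 0.0359; rank = round(500 × 0.0359) = 18; θ*₍18₎ = 39.6.
Upper: z₀ + z₂ = 2.121; 1 − a(z₀+z₂) = 1.0954; argument = 2.0972 → 2.10; α₂ = 0.9821; rank = 491; θ*₍491₎ = 42.4.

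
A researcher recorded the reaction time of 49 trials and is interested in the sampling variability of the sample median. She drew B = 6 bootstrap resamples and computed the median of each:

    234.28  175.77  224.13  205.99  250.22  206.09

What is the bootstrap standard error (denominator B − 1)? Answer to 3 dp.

SE* = 26.031

Bootstrap SE is the standard deviation of the 6 replicate medians.
Mean of replicates: (234.28 + 175.77 + 224.13 + 205.99 + 250.22 + 206.09) / 6 = 1296.4800 / 6 = 216.0800
Sum of squared deviations: (+18.2000)² + (−40.3100)² + (+8.0500)² + (−10.0900)² + (+34.1400)² + (−9.9900)² = 3388.0864
Variance = 3388.0864 / 5 = 677.6173
SE* = √677.6173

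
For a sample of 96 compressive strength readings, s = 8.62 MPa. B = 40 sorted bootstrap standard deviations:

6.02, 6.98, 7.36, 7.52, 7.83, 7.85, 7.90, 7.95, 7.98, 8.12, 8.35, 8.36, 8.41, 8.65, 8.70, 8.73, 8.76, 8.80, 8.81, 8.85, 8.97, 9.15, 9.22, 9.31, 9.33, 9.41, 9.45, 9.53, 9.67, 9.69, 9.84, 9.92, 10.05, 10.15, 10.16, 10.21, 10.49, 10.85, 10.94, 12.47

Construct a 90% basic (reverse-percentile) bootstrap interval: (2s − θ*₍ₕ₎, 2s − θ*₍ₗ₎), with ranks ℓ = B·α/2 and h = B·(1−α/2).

Percentile endpoints at ranks 2 and 38: θ*₍2₎ = 6.98, θ*₍38₎ = 10.85.
Basic interval reflects these around s:
  lower = 2 × 8.62 − 10.85 = 6.39
  upper = 2 × 8.62 − 6.98 = 10.26

(6.39, 10.26)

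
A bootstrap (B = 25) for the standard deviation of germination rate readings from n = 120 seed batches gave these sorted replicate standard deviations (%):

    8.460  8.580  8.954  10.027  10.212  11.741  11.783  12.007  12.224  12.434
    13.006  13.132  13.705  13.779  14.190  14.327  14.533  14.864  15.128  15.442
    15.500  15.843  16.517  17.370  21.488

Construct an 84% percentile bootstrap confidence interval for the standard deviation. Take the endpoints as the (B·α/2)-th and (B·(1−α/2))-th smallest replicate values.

(8.580, 16.517)

α = 0.16; lower rank = 25 × 0.080 = 2; upper rank = 25 × 0.920 = 23.
The 2nd smallest replicate is 8.580; the 23rd is 16.517.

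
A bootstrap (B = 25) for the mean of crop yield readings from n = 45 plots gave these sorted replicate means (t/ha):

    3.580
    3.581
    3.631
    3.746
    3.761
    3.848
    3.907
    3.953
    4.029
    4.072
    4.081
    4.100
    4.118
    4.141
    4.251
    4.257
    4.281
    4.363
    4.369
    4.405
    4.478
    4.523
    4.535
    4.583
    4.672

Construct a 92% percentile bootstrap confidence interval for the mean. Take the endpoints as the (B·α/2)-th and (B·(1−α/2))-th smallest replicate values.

(3.580, 4.583)

α = 0.08; lower rank = 25 × 0.040 = 1; upper rank = 25 × 0.960 = 24.
The 1st smallest replicate is 3.580; the 24th is 4.583.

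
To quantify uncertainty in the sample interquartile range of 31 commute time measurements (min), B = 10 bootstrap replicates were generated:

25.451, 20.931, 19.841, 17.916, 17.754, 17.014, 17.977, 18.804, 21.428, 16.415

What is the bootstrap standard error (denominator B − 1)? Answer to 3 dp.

SE* = 2.690

Bootstrap SE is the standard deviation of the 10 replicate interquartile ranges.
Mean of replicates: (25.451 + 20.931 + 19.841 + 17.916 + 17.754 + 17.014 + 17.977 + 18.804 + 21.428 + 16.415) / 10 = 193.5310 / 10 = 19.3531
Sum of squared deviations: (+6.0979)² + (+1.5779)² + (+0.4879)² + (−1.4371)² + (−1.5991)² + (−2.3391)² + (−1.3761)² + (−0.5491)² + (+2.0749)² + (−2.9381)² = 65.1388
Variance = 65.1388 / 9 = 7.2376
SE* = √7.2376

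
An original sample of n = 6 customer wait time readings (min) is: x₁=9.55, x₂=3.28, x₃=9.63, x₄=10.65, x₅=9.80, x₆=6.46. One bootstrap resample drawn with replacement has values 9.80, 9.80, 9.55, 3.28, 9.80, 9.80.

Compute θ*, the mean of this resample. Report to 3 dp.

θ* = 8.672

Mean = (9.80 + 9.80 + 9.55 + 3.28 + 9.80 + 9.80) / 6 = 52.030 / 6 = 8.672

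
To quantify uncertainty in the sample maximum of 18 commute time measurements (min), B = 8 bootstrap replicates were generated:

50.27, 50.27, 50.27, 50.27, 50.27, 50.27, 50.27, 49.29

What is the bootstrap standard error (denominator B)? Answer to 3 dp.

Bootstrap SE is the standard deviation of the 8 replicate maximums.
Mean of replicates: (50.27 + 50.27 + 50.27 + 50.27 + 50.27 + 50.27 + 50.27 + 49.29) / 8 = 401.1800 / 8 = 50.1475
Sum of squared deviations: (+0.1225)² + (+0.1225)² + (+0.1225)² + (+0.1225)² + (+0.1225)² + (+0.1225)² + (+0.1225)² + (−0.8575)² = 0.8404
Variance = 0.8404 / 8 = 0.1050
SE* = √0.1050

SE* = 0.324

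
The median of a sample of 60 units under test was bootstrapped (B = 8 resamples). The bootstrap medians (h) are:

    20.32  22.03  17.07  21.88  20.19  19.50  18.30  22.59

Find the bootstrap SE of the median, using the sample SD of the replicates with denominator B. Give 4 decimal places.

Bootstrap SE is the standard deviation of the 8 replicate medians.
Mean of replicates: (20.32 + 22.03 + 17.07 + 21.88 + 20.19 + 19.50 + 18.30 + 22.59) / 8 = 161.88000 / 8 = 20.23500
Sum of squared deviations: (+0.08500)² + (+1.79500)² + (−3.16500)² + (+1.64500)² + (−0.04500)² + (−0.73500)² + (−1.93500)² + (+2.35500)² = 25.78500
Variance = 25.78500 / 8 = 3.22312
SE* = √3.22312

SE* = 1.7953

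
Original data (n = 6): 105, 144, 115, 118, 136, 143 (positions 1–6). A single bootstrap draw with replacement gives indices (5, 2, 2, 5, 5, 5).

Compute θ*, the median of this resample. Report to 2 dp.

Resample values: 136, 144, 144, 136, 136, 136.
Sorted: 136, 136, 136, 136, 144, 144
Median = average of the two middle values = 136.00

θ* = 136.00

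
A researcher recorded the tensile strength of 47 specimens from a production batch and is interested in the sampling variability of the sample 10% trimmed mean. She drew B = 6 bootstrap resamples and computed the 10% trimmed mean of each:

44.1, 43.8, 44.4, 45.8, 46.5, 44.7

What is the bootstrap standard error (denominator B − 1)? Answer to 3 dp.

Bootstrap SE is the standard deviation of the 6 replicate 10% trimmed means.
Mean of replicates: (44.1 + 43.8 + 44.4 + 45.8 + 46.5 + 44.7) / 6 = 269.3000 / 6 = 44.8833
Sum of squared deviations: (−0.7833)² + (−1.0833)² + (−0.4833)² + (+0.9167)² + (+1.6167)² + (−0.1833)² = 5.5083
Variance = 5.5083 / 5 = 1.1017
SE* = √1.1017

SE* = 1.050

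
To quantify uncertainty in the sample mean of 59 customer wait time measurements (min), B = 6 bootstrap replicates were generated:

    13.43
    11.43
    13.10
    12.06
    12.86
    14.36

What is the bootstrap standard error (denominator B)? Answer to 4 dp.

SE* = 0.9413

Bootstrap SE is the standard deviation of the 6 replicate means.
Mean of replicates: (13.43 + 11.43 + 13.10 + 12.06 + 12.86 + 14.36) / 6 = 77.24000 / 6 = 12.87333
Sum of squared deviations: (+0.55667)² + (−1.44333)² + (+0.22667)² + (−0.81333)² + (−0.01333)² + (+1.48667)² = 5.31633
Variance = 5.31633 / 6 = 0.88606
SE* = √0.88606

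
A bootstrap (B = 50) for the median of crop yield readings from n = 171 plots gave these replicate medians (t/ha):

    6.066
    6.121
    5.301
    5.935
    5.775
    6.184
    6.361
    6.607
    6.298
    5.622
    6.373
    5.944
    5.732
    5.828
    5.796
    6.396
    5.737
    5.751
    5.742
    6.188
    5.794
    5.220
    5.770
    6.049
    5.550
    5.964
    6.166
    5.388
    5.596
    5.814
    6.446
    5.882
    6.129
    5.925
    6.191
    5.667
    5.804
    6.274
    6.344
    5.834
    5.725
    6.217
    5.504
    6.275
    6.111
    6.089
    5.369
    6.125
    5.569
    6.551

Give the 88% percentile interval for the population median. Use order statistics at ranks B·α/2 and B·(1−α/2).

(5.369, 6.396)

Sorted replicates: 5.220, 5.301, 5.369, 5.388, 5.504, 5.550, 5.569, 5.596, 5.622, 5.667, 5.725, 5.732, 5.737, 5.742, 5.751, 5.770, 5.775, 5.794, 5.796, 5.804, 5.814, 5.828, 5.834, 5.882, 5.925, 5.935, 5.944, 5.964, 6.049, 6.066, 6.089, 6.111, 6.121, 6.125, 6.129, 6.166, 6.184, 6.188, 6.191, 6.217, 6.274, 6.275, 6.298, 6.344, 6.361, 6.373, 6.396, 6.446, 6.551, 6.607
α = 0.12; lower rank = 50 × 0.060 = 3; upper rank = 50 × 0.940 = 47.
The 3rd smallest replicate is 5.369; the 47th is 6.396.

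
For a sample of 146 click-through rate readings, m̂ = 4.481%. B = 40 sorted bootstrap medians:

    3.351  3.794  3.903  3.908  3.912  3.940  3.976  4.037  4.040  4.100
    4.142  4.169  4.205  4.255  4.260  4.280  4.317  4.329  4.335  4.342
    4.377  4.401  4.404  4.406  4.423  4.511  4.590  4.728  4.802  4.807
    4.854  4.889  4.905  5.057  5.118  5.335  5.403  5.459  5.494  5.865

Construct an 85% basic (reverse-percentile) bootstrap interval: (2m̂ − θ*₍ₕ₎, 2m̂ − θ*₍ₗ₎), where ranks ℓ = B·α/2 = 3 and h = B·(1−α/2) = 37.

(3.559, 5.059)

Percentile endpoints at ranks 3 and 37: θ*₍3₎ = 3.903, θ*₍37₎ = 5.403.
Basic interval reflects these around m̂:
  lower = 2 × 4.481 − 5.403 = 3.559
  upper = 2 × 4.481 − 3.903 = 5.059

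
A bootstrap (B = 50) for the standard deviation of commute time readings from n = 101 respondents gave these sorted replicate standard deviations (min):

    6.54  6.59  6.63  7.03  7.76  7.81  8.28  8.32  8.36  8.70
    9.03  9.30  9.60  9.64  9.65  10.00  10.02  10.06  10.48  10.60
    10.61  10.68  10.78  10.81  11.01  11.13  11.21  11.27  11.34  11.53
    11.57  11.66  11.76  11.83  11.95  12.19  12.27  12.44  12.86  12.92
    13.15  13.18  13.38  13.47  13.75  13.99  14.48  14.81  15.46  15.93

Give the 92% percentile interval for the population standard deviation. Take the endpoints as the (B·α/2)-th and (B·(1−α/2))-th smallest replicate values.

α = 0.08; lower rank = 50 × 0.040 = 2; upper rank = 50 × 0.960 = 48.
The 2nd smallest replicate is 6.59; the 48th is 14.81.

(6.59, 14.81)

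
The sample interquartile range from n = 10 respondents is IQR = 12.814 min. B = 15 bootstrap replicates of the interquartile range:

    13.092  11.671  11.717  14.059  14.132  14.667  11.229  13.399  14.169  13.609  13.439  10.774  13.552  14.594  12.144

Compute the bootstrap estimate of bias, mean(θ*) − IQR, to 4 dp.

bias = +0.2691

mean(θ*) = (13.092 + 11.671 + 11.717 + 14.059 + 14.132 + 14.667 + 11.229 + 13.399 + 14.169 + 13.609 + 13.439 + 10.774 + 13.552 + 14.594 + 12.144) / 15 = 13.08313
bias = 13.08313 − 12.814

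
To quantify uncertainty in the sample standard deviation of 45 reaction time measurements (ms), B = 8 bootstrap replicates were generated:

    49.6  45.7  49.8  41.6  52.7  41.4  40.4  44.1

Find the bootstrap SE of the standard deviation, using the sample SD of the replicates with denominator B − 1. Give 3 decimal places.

Bootstrap SE is the standard deviation of the 8 replicate standard deviations.
Mean of replicates: (49.6 + 45.7 + 49.8 + 41.6 + 52.7 + 41.4 + 40.4 + 44.1) / 8 = 365.3000 / 8 = 45.6625
Sum of squared deviations: (+3.9375)² + (+0.0375)² + (+4.1375)² + (−4.0625)² + (+7.0375)² + (−4.2625)² + (−5.2625)² + (−1.5625)² = 146.9588
Variance = 146.9588 / 7 = 20.9941
SE* = √20.9941

SE* = 4.582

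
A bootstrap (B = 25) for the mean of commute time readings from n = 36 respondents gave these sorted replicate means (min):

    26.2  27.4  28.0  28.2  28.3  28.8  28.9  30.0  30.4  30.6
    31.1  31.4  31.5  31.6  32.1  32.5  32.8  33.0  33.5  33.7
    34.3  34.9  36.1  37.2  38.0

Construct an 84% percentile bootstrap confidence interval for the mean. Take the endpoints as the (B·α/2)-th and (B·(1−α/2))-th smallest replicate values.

α = 0.16; lower rank = 25 × 0.080 = 2; upper rank = 25 × 0.920 = 23.
The 2nd smallest replicate is 27.4; the 23rd is 36.1.

(27.4, 36.1)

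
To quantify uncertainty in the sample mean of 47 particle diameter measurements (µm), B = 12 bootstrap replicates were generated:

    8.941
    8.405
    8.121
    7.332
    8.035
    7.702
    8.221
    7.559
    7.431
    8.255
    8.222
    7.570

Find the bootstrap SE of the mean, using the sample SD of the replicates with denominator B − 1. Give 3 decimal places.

SE* = 0.473

Bootstrap SE is the standard deviation of the 12 replicate means.
Mean of replicates: (8.941 + 8.405 + 8.121 + 7.332 + 8.035 + 7.702 + 8.221 + 7.559 + 7.431 + 8.255 + 8.222 + 7.570) / 12 = 95.7940 / 12 = 7.9828
Sum of squared deviations: (+0.9582)² + (+0.4222)² + (+0.1382)² + (−0.6508)² + (+0.0522)² + (−0.2808)² + (+0.2382)² + (−0.4238)² + (−0.5518)² + (+0.2722)² + (+0.2392)² + (−0.4128)² = 2.4632
Variance = 2.4632 / 11 = 0.2239
SE* = √0.2239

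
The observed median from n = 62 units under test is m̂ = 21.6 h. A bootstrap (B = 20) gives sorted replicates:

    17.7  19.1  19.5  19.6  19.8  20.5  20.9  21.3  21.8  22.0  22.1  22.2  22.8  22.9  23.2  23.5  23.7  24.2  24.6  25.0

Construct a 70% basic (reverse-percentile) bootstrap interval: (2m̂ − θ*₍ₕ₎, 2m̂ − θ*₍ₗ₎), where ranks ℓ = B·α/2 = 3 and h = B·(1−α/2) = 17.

(19.5, 23.7)

Percentile endpoints at ranks 3 and 17: θ*₍3₎ = 19.5, θ*₍17₎ = 23.7.
Basic interval reflects these around m̂:
  lower = 2 × 21.6 − 23.7 = 19.5
  upper = 2 × 21.6 − 19.5 = 23.7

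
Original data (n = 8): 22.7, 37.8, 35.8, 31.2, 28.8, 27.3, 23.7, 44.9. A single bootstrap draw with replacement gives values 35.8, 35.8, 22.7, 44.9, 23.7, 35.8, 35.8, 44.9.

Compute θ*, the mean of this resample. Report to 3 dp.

Mean = (35.8 + 35.8 + 22.7 + 44.9 + 23.7 + 35.8 + 35.8 + 44.9) / 8 = 279.40 / 8 = 34.925

θ* = 34.925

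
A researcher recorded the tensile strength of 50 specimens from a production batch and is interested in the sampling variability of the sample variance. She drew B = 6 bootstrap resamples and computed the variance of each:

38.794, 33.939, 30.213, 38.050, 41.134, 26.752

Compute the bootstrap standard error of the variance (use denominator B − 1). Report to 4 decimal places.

SE* = 5.5351

Bootstrap SE is the standard deviation of the 6 replicate variances.
Mean of replicates: (38.794 + 33.939 + 30.213 + 38.050 + 41.134 + 26.752) / 6 = 208.88200 / 6 = 34.81367
Sum of squared deviations: (+3.98033)² + (−0.87467)² + (−4.60067)² + (+3.23633)² + (+6.32033)² + (−8.06167)² = 153.18517
Variance = 153.18517 / 5 = 30.63703
SE* = √30.63703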